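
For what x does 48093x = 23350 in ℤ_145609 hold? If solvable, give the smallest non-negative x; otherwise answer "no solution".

First find gcd(48093, 145609):
145609 = 3×48093 + 1330
48093 = 36×1330 + 213
1330 = 6×213 + 52
213 = 4×52 + 5
52 = 10×5 + 2
5 = 2×2 + 1
2 = 2×1 + 0
gcd = 1, so a unique solution mod 145609 exists.
Back-substitute for the Bézout coefficients:
1 = 5 − 2·2
1 = −2·52 + 21·5
1 = 21·213 − 86·52
1 = −86·1330 + 537·213
1 = 537·48093 − 19418·1330
1 = −19418·145609 + 58791·48093
So 48093·(58791) ≡ 1 (mod 145609), giving 48093⁻¹ ≡ 58791.
x ≡ 48093⁻¹·23350 ≡ 58791·23350 ≡ 113807 (mod 145609).

113807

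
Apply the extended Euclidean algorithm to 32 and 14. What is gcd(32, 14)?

Apply Euclid's algorithm to 32 and 14:
32 = 2*14 + 4
14 = 3*4 + 2
4 = 2*2 + 0
gcd(32, 14) = 2.
Working backward:
2 = 14 − 3·4
2 = −3·32 + 7·14
So 2 = (-3)·32 + (7)·14.

2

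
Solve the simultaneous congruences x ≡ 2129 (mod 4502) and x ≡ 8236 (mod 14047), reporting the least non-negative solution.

Write x = 2129 + 4502·k. Then 4502·k ≡ 8236 − 2129 ≡ 6107 (mod 14047).
Need 4502⁻¹ mod 14047. Extended Euclid on (14047, 4502):
14047 = 3×4502 + 541
4502 = 8×541 + 174
541 = 3×174 + 19
174 = 9×19 + 3
19 = 6×3 + 1
3 = 3×1 + 0
Back-substitute:
1 = 19 − 6·3
1 = −6·174 + 55·19
1 = 55·541 − 171·174
1 = −171·4502 + 1423·541
1 = 1423·14047 − 4440·4502
4502⁻¹ ≡ 9607 (mod 14047), so k ≡ 9607·6107 ≡ 9677 (mod 14047).
x = 2129 + 4502·9677 = 43567983.

43567983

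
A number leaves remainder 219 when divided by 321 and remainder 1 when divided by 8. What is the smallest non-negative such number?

Write x = 219 + 321·k. Then 321·k ≡ 1 − 219 ≡ 6 (mod 8).
Need 321⁻¹ mod 8. Extended Euclid on (8, 1):
8 = 8*1 + 0
321⁻¹ ≡ 1 (mod 8), so k ≡ 1·6 ≡ 6 (mod 8).
x = 219 + 321·6 = 2145.

2145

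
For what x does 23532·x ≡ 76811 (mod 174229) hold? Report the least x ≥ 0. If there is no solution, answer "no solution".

168820

First find gcd(23532, 174229):
174229 = 7×23532 + 9505
23532 = 2×9505 + 4522
9505 = 2×4522 + 461
4522 = 9×461 + 373
461 = 1×373 + 88
373 = 4×88 + 21
88 = 4×21 + 4
21 = 5×4 + 1
4 = 4×1 + 0
gcd = 1, so a unique solution mod 174229 exists.
Back-substitute for the Bézout coefficients:
1 = 21 − 5·4
1 = −5·88 + 21·21
1 = 21·373 − 89·88
1 = −89·461 + 110·373
1 = 110·4522 − 1079·461
1 = −1079·9505 + 2268·4522
1 = 2268·23532 − 5615·9505
1 = −5615·174229 + 41573·23532
So 23532·(41573) ≡ 1 (mod 174229), giving 23532⁻¹ ≡ 41573.
x ≡ 23532⁻¹·76811 ≡ 41573·76811 ≡ 168820 (mod 174229).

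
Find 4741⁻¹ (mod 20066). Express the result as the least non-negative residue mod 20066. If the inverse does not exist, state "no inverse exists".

Extended Euclidean algorithm:
20066 = 4×4741 + 1102
4741 = 4×1102 + 333
1102 = 3×333 + 103
333 = 3×103 + 24
103 = 4×24 + 7
24 = 3×7 + 3
7 = 2×3 + 1
3 = 3×1 + 0
Since gcd(4741, 20066) = 1, back-substitute to write 1 as a combination:
1 = 7 − 2·3
1 = −2·24 + 7·7
1 = 7·103 − 30·24
1 = −30·333 + 97·103
1 = 97·1102 − 321·333
1 = −321·4741 + 1381·1102
1 = 1381·20066 − 5845·4741
So 4741·(-5845) ≡ 1 (mod 20066), and -5845 ≡ 14221 (mod 20066).

14221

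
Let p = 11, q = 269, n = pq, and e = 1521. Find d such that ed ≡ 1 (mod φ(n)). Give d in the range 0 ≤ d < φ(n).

φ(n) = (p−1)(q−1) = 10·268 = 2680.
Need d with 1521·d ≡ 1 (mod 2680). Apply the extended Euclidean algorithm:
2680 = 1*1521 + 1159
1521 = 1*1159 + 362
1159 = 3*362 + 73
362 = 4*73 + 70
73 = 1*70 + 3
70 = 23*3 + 1
3 = 3*1 + 0
Back-substitute:
1 = 70 − 23·3
1 = −23·73 + 24·70
1 = 24·362 − 119·73
1 = −119·1159 + 381·362
1 = 381·1521 − 500·1159
1 = −500·2680 + 881·1521
So 1521·881 ≡ 1 (mod 2680), hence d = 881.

881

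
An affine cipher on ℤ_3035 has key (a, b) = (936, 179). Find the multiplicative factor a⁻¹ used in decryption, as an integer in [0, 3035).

976

Run Euclid on (3035, 936):
3035 = 3*936 + 227
936 = 4*227 + 28
227 = 8*28 + 3
28 = 9*3 + 1
3 = 3*1 + 0
gcd = 1, so the inverse exists. Back-substitute:
1 = 28 − 9·3
1 = −9·227 + 73·28
1 = 73·936 − 301·227
1 = −301·3035 + 976·936
So 936·976 ≡ 1 (mod 3035).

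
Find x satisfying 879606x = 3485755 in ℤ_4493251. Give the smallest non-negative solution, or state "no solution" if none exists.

71259

First find gcd(879606, 4493251):
4493251 = 5·879606 + 95221
879606 = 9·95221 + 22617
95221 = 4·22617 + 4753
22617 = 4·4753 + 3605
4753 = 1·3605 + 1148
3605 = 3·1148 + 161
1148 = 7·161 + 21
161 = 7·21 + 14
21 = 1·14 + 7
14 = 2·7 + 0
gcd = 7 and 7 | 3485755, so solutions exist. Divide through by 7: 125658x ≡ 497965 (mod 641893).
Now find 125658⁻¹ mod 641893:
641893 = 5·125658 + 13603
125658 = 9·13603 + 3231
13603 = 4·3231 + 679
3231 = 4·679 + 515
679 = 1·515 + 164
515 = 3·164 + 23
164 = 7·23 + 3
23 = 7·3 + 2
3 = 1·2 + 1
2 = 2·1 + 0
Back-substitute:
1 = 3 − 2
1 = −23 + 8·3
1 = 8·164 − 57·23
1 = −57·515 + 179·164
1 = 179·679 − 236·515
1 = −236·3231 + 1123·679
1 = 1123·13603 − 4728·3231
1 = −4728·125658 + 43675·13603
1 = 43675·641893 − 223103·125658
So 125658·(-223103) ≡ 1 (mod 641893), i.e. 125658⁻¹ ≡ 418790.
Then x ≡ 418790·497965 ≡ 71259 (mod 641893); the smallest non-negative solution is x = 71259.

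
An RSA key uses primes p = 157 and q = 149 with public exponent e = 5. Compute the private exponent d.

13853

φ(n) = (p−1)(q−1) = 156·148 = 23088.
Need d with 5·d ≡ 1 (mod 23088). Apply the extended Euclidean algorithm:
23088 = 4617×5 + 3
5 = 1×3 + 2
3 = 1×2 + 1
2 = 2×1 + 0
Back-substitute:
1 = 3 − 2
1 = −5 + 2·3
1 = 2·23088 − 9235·5
So 5·(-9235) ≡ 1 (mod 23088), hence d ≡ -9235 ≡ 13853 (mod 23088).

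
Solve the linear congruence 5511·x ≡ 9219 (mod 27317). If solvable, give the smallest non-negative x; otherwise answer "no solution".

First find gcd(5511, 27317):
27317 = 4·5511 + 5273
5511 = 1·5273 + 238
5273 = 22·238 + 37
238 = 6·37 + 16
37 = 2·16 + 5
16 = 3·5 + 1
5 = 5·1 + 0
gcd = 1, so a unique solution mod 27317 exists.
Back-substitute for the Bézout coefficients:
1 = 16 − 3·5
1 = −3·37 + 7·16
1 = 7·238 − 45·37
1 = −45·5273 + 997·238
1 = 997·5511 − 1042·5273
1 = −1042·27317 + 5165·5511
So 5511·(5165) ≡ 1 (mod 27317), giving 5511⁻¹ ≡ 5165.
x ≡ 5511⁻¹·9219 ≡ 5165·9219 ≡ 2604 (mod 27317).

2604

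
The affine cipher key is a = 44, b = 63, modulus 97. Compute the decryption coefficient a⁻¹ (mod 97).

86

Apply the Euclidean algorithm to 97 and 44:
97 = 2·44 + 9
44 = 4·9 + 8
9 = 1·8 + 1
8 = 8·1 + 0
gcd = 1, so the inverse exists. Back-substitute:
1 = 9 − 8
1 = −44 + 5·9
1 = 5·97 − 11·44
Hence 44⁻¹ ≡ -11 ≡ 86 (mod 97).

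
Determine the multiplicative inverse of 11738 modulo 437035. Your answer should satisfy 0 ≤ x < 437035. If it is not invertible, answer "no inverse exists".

13292

gcd(437035, 11738) by repeated division:
437035 = 37×11738 + 2729
11738 = 4×2729 + 822
2729 = 3×822 + 263
822 = 3×263 + 33
263 = 7×33 + 32
33 = 1×32 + 1
32 = 32×1 + 0
The gcd is 1. Working backward:
1 = 33 − 32
1 = −263 + 8·33
1 = 8·822 − 25·263
1 = −25·2729 + 83·822
1 = 83·11738 − 357·2729
1 = −357·437035 + 13292·11738
So 11738·13292 ≡ 1 (mod 437035).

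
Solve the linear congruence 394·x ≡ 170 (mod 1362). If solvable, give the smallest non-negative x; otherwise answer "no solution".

First find gcd(394, 1362):
1362 = 3×394 + 180
394 = 2×180 + 34
180 = 5×34 + 10
34 = 3×10 + 4
10 = 2×4 + 2
4 = 2×2 + 0
gcd = 2 and 2 | 170, so solutions exist. Divide through by 2: 197x ≡ 85 (mod 681).
Now find 197⁻¹ mod 681:
681 = 3*197 + 90
197 = 2*90 + 17
90 = 5*17 + 5
17 = 3*5 + 2
5 = 2*2 + 1
2 = 2*1 + 0
Back-substitute:
1 = 5 − 2·2
1 = −2·17 + 7·5
1 = 7·90 − 37·17
1 = −37·197 + 81·90
1 = 81·681 − 280·197
So 197·(-280) ≡ 1 (mod 681), i.e. 197⁻¹ ≡ 401.
Then x ≡ 401·85 ≡ 35 (mod 681); the smallest non-negative solution is x = 35.

35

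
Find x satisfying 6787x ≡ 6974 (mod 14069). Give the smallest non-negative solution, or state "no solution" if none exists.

455

First find gcd(6787, 14069):
14069 = 2×6787 + 495
6787 = 13×495 + 352
495 = 1×352 + 143
352 = 2×143 + 66
143 = 2×66 + 11
66 = 6×11 + 0
gcd = 11 and 11 | 6974, so solutions exist. Divide through by 11: 617x ≡ 634 (mod 1279).
Now find 617⁻¹ mod 1279:
1279 = 2*617 + 45
617 = 13*45 + 32
45 = 1*32 + 13
32 = 2*13 + 6
13 = 2*6 + 1
6 = 6*1 + 0
Back-substitute:
1 = 13 − 2·6
1 = −2·32 + 5·13
1 = 5·45 − 7·32
1 = −7·617 + 96·45
1 = 96·1279 − 199·617
So 617·(-199) ≡ 1 (mod 1279), i.e. 617⁻¹ ≡ 1080.
Then x ≡ 1080·634 ≡ 455 (mod 1279); the smallest non-negative solution is x = 455.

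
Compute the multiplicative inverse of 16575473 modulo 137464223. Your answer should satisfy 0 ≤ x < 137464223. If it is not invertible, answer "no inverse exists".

70063287

gcd(137464223, 16575473) by repeated division:
137464223 = 8·16575473 + 4860439
16575473 = 3·4860439 + 1994156
4860439 = 2·1994156 + 872127
1994156 = 2·872127 + 249902
872127 = 3·249902 + 122421
249902 = 2·122421 + 5060
122421 = 24·5060 + 981
5060 = 5·981 + 155
981 = 6·155 + 51
155 = 3·51 + 2
51 = 25·2 + 1
2 = 2·1 + 0
Since gcd(16575473, 137464223) = 1, back-substitute to write 1 as a combination:
1 = 51 − 25·2
1 = −25·155 + 76·51
1 = 76·981 − 481·155
1 = −481·5060 + 2481·981
1 = 2481·122421 − 60025·5060
1 = −60025·249902 + 122531·122421
1 = 122531·872127 − 427618·249902
1 = −427618·1994156 + 977767·872127
1 = 977767·4860439 − 2383152·1994156
1 = −2383152·16575473 + 8127223·4860439
1 = 8127223·137464223 − 67400936·16575473
Hence 16575473⁻¹ ≡ -67400936 ≡ 70063287 (mod 137464223).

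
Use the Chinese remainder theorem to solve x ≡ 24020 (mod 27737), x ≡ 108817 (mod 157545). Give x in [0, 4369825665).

Write x = 24020 + 27737·k. Then 27737·k ≡ 108817 − 24020 ≡ 84797 (mod 157545).
Need 27737⁻¹ mod 157545. Extended Euclid on (157545, 27737):
157545 = 5·27737 + 18860
27737 = 1·18860 + 8877
18860 = 2·8877 + 1106
8877 = 8·1106 + 29
1106 = 38·29 + 4
29 = 7·4 + 1
4 = 4·1 + 0
Back-substitute:
1 = 29 − 7·4
1 = −7·1106 + 267·29
1 = 267·8877 − 2143·1106
1 = −2143·18860 + 4553·8877
1 = 4553·27737 − 6696·18860
1 = −6696·157545 + 38033·27737
27737⁻¹ ≡ 38033 (mod 157545), so k ≡ 38033·84797 ≡ 138151 (mod 157545).
x = 24020 + 27737·138151 = 3831918307.

3831918307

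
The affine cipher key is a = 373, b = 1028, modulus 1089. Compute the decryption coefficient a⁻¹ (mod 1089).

gcd(1089, 373) by repeated division:
1089 = 2*373 + 343
373 = 1*343 + 30
343 = 11*30 + 13
30 = 2*13 + 4
13 = 3*4 + 1
4 = 4*1 + 0
Since gcd(373, 1089) = 1, back-substitute to write 1 as a combination:
1 = 13 − 3·4
1 = −3·30 + 7·13
1 = 7·343 − 80·30
1 = −80·373 + 87·343
1 = 87·1089 − 254·373
Thus 373·(-254) ≡ 1 (mod 1089); reducing, -254 mod 1089 = 835.

835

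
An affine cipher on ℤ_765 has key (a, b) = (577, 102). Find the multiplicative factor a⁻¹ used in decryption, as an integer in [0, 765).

118

Run Euclid on (765, 577):
765 = 1*577 + 188
577 = 3*188 + 13
188 = 14*13 + 6
13 = 2*6 + 1
6 = 6*1 + 0
gcd = 1, so the inverse exists. Back-substitute:
1 = 13 − 2·6
1 = −2·188 + 29·13
1 = 29·577 − 89·188
1 = −89·765 + 118·577
So 577·118 ≡ 1 (mod 765).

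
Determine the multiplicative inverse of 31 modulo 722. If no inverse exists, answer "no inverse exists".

Extended Euclidean algorithm:
722 = 23·31 + 9
31 = 3·9 + 4
9 = 2·4 + 1
4 = 4·1 + 0
gcd = 1, so the inverse exists. Back-substitute:
1 = 9 − 2·4
1 = −2·31 + 7·9
1 = 7·722 − 163·31
So 31·(-163) ≡ 1 (mod 722), and -163 ≡ 559 (mod 722).

559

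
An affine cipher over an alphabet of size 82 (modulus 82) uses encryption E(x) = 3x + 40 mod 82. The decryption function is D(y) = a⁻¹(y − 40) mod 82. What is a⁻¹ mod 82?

Apply the Euclidean algorithm to 82 and 3:
82 = 27*3 + 1
3 = 3*1 + 0
The gcd is 1. Working backward:
1 = 82 − 27·3
Hence 3⁻¹ ≡ -27 ≡ 55 (mod 82).

55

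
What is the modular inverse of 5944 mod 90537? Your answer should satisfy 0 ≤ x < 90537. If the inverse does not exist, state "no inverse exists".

28864

Apply the Euclidean algorithm to 90537 and 5944:
90537 = 15*5944 + 1377
5944 = 4*1377 + 436
1377 = 3*436 + 69
436 = 6*69 + 22
69 = 3*22 + 3
22 = 7*3 + 1
3 = 3*1 + 0
gcd = 1, so the inverse exists. Back-substitute:
1 = 22 − 7·3
1 = −7·69 + 22·22
1 = 22·436 − 139·69
1 = −139·1377 + 439·436
1 = 439·5944 − 1895·1377
1 = −1895·90537 + 28864·5944
So 5944·28864 ≡ 1 (mod 90537).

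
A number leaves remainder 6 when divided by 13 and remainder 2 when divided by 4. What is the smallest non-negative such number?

6

Write x = 6 + 13·k. Then 13·k ≡ 2 − 6 ≡ 0 (mod 4).
Need 13⁻¹ mod 4. Extended Euclid on (4, 1):
4 = 4·1 + 0
13⁻¹ ≡ 1 (mod 4), so k ≡ 1·0 ≡ 0 (mod 4).
x = 6 + 13·0 = 6.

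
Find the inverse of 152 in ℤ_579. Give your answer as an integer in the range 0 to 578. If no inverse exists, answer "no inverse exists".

Apply the Euclidean algorithm to 579 and 152:
579 = 3×152 + 123
152 = 1×123 + 29
123 = 4×29 + 7
29 = 4×7 + 1
7 = 7×1 + 0
Since gcd(152, 579) = 1, back-substitute to write 1 as a combination:
1 = 29 − 4·7
1 = −4·123 + 17·29
1 = 17·152 − 21·123
1 = −21·579 + 80·152
So 152·80 ≡ 1 (mod 579).

80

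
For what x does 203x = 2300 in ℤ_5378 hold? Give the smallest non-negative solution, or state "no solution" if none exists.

4780

First find gcd(203, 5378):
5378 = 26·203 + 100
203 = 2·100 + 3
100 = 33·3 + 1
3 = 3·1 + 0
gcd = 1, so a unique solution mod 5378 exists.
Back-substitute for the Bézout coefficients:
1 = 100 − 33·3
1 = −33·203 + 67·100
1 = 67·5378 − 1775·203
So 203·(-1775) ≡ 1 (mod 5378), giving 203⁻¹ ≡ 3603.
x ≡ 203⁻¹·2300 ≡ 3603·2300 ≡ 4780 (mod 5378).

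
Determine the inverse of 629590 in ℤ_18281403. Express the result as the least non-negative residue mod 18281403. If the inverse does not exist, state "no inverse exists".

2207770

Extended Euclidean algorithm:
18281403 = 29·629590 + 23293
629590 = 27·23293 + 679
23293 = 34·679 + 207
679 = 3·207 + 58
207 = 3·58 + 33
58 = 1·33 + 25
33 = 1·25 + 8
25 = 3·8 + 1
8 = 8·1 + 0
gcd = 1, so the inverse exists. Back-substitute:
1 = 25 − 3·8
1 = −3·33 + 4·25
1 = 4·58 − 7·33
1 = −7·207 + 25·58
1 = 25·679 − 82·207
1 = −82·23293 + 2813·679
1 = 2813·629590 − 76033·23293
1 = −76033·18281403 + 2207770·629590
So 629590·2207770 ≡ 1 (mod 18281403).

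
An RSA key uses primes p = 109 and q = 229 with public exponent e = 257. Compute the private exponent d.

φ(n) = (p−1)(q−1) = 108·228 = 24624.
Need d with 257·d ≡ 1 (mod 24624). Apply the extended Euclidean algorithm:
24624 = 95*257 + 209
257 = 1*209 + 48
209 = 4*48 + 17
48 = 2*17 + 14
17 = 1*14 + 3
14 = 4*3 + 2
3 = 1*2 + 1
2 = 2*1 + 0
Back-substitute:
1 = 3 − 2
1 = −14 + 5·3
1 = 5·17 − 6·14
1 = −6·48 + 17·17
1 = 17·209 − 74·48
1 = −74·257 + 91·209
1 = 91·24624 − 8719·257
So 257·(-8719) ≡ 1 (mod 24624), hence d ≡ -8719 ≡ 15905 (mod 24624).

15905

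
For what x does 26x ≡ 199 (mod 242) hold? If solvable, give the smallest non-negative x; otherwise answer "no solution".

gcd(26, 242):
242 = 9·26 + 8
26 = 3·8 + 2
8 = 4·2 + 0
gcd = 2, but 2 ∤ 199, so the congruence has no solution.

no solution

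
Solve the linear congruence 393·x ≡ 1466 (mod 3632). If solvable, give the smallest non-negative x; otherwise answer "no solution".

1658

First find gcd(393, 3632):
3632 = 9×393 + 95
393 = 4×95 + 13
95 = 7×13 + 4
13 = 3×4 + 1
4 = 4×1 + 0
gcd = 1, so a unique solution mod 3632 exists.
Back-substitute for the Bézout coefficients:
1 = 13 − 3·4
1 = −3·95 + 22·13
1 = 22·393 − 91·95
1 = −91·3632 + 841·393
So 393·(841) ≡ 1 (mod 3632), giving 393⁻¹ ≡ 841.
x ≡ 393⁻¹·1466 ≡ 841·1466 ≡ 1658 (mod 3632).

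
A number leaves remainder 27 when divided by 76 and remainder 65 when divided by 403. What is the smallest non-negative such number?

Write x = 27 + 76·k. Then 76·k ≡ 65 − 27 ≡ 38 (mod 403).
Need 76⁻¹ mod 403. Extended Euclid on (403, 76):
403 = 5*76 + 23
76 = 3*23 + 7
23 = 3*7 + 2
7 = 3*2 + 1
2 = 2*1 + 0
Back-substitute:
1 = 7 − 3·2
1 = −3·23 + 10·7
1 = 10·76 − 33·23
1 = −33·403 + 175·76
76⁻¹ ≡ 175 (mod 403), so k ≡ 175·38 ≡ 202 (mod 403).
x = 27 + 76·202 = 15379.

15379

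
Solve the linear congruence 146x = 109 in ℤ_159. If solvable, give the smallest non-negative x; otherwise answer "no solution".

65

First find gcd(146, 159):
159 = 1×146 + 13
146 = 11×13 + 3
13 = 4×3 + 1
3 = 3×1 + 0
gcd = 1, so a unique solution mod 159 exists.
Back-substitute for the Bézout coefficients:
1 = 13 − 4·3
1 = −4·146 + 45·13
1 = 45·159 − 49·146
So 146·(-49) ≡ 1 (mod 159), giving 146⁻¹ ≡ 110.
x ≡ 146⁻¹·109 ≡ 110·109 ≡ 65 (mod 159).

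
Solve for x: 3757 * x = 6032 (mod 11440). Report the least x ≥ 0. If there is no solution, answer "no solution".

First find gcd(3757, 11440):
11440 = 3×3757 + 169
3757 = 22×169 + 39
169 = 4×39 + 13
39 = 3×13 + 0
gcd = 13 and 13 | 6032, so solutions exist. Divide through by 13: 289x ≡ 464 (mod 880).
Now find 289⁻¹ mod 880:
880 = 3·289 + 13
289 = 22·13 + 3
13 = 4·3 + 1
3 = 3·1 + 0
Back-substitute:
1 = 13 − 4·3
1 = −4·289 + 89·13
1 = 89·880 − 271·289
So 289·(-271) ≡ 1 (mod 880), i.e. 289⁻¹ ≡ 609.
Then x ≡ 609·464 ≡ 96 (mod 880); the smallest non-negative solution is x = 96.

96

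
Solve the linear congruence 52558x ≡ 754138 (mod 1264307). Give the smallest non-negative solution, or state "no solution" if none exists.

First find gcd(52558, 1264307):
1264307 = 24×52558 + 2915
52558 = 18×2915 + 88
2915 = 33×88 + 11
88 = 8×11 + 0
gcd = 11 and 11 | 754138, so solutions exist. Divide through by 11: 4778x ≡ 68558 (mod 114937).
Now find 4778⁻¹ mod 114937:
114937 = 24·4778 + 265
4778 = 18·265 + 8
265 = 33·8 + 1
8 = 8·1 + 0
Back-substitute:
1 = 265 − 33·8
1 = −33·4778 + 595·265
1 = 595·114937 − 14313·4778
So 4778·(-14313) ≡ 1 (mod 114937), i.e. 4778⁻¹ ≡ 100624.
Then x ≡ 100624·68558 ≡ 61452 (mod 114937); the smallest non-negative solution is x = 61452.

61452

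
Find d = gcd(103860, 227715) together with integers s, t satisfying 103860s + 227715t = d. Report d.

Repeated division:
227715 = 2·103860 + 19995
103860 = 5·19995 + 3885
19995 = 5·3885 + 570
3885 = 6·570 + 465
570 = 1·465 + 105
465 = 4·105 + 45
105 = 2·45 + 15
45 = 3·15 + 0
gcd(103860, 227715) = 15.
Working backward:
15 = 105 − 2·45
15 = −2·465 + 9·105
15 = 9·570 − 11·465
15 = −11·3885 + 75·570
15 = 75·19995 − 386·3885
15 = −386·103860 + 2005·19995
15 = 2005·227715 − 4396·103860
So 15 = (2005)·227715 + (-4396)·103860.

15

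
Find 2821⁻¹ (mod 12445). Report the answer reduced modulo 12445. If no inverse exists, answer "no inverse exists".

gcd(12445, 2821) by repeated division:
12445 = 4*2821 + 1161
2821 = 2*1161 + 499
1161 = 2*499 + 163
499 = 3*163 + 10
163 = 16*10 + 3
10 = 3*3 + 1
3 = 3*1 + 0
The gcd is 1. Working backward:
1 = 10 − 3·3
1 = −3·163 + 49·10
1 = 49·499 − 150·163
1 = −150·1161 + 349·499
1 = 349·2821 − 848·1161
1 = −848·12445 + 3741·2821
So 2821·3741 ≡ 1 (mod 12445).

3741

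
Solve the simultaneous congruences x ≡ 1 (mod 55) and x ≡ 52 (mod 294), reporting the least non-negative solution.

Write x = 1 + 55·k. Then 55·k ≡ 52 − 1 ≡ 51 (mod 294).
Need 55⁻¹ mod 294. Extended Euclid on (294, 55):
294 = 5×55 + 19
55 = 2×19 + 17
19 = 1×17 + 2
17 = 8×2 + 1
2 = 2×1 + 0
Back-substitute:
1 = 17 − 8·2
1 = −8·19 + 9·17
1 = 9·55 − 26·19
1 = −26·294 + 139·55
55⁻¹ ≡ 139 (mod 294), so k ≡ 139·51 ≡ 33 (mod 294).
x = 1 + 55·33 = 1816.

1816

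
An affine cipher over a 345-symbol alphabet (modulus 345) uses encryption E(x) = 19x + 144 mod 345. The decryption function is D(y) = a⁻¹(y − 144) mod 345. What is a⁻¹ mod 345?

gcd(345, 19) by repeated division:
345 = 18·19 + 3
19 = 6·3 + 1
3 = 3·1 + 0
Since gcd(19, 345) = 1, back-substitute to write 1 as a combination:
1 = 19 − 6·3
1 = −6·345 + 109·19
So 19·109 ≡ 1 (mod 345).

109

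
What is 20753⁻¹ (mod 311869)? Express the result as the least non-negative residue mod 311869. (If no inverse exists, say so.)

70089

Extended Euclidean algorithm:
311869 = 15×20753 + 574
20753 = 36×574 + 89
574 = 6×89 + 40
89 = 2×40 + 9
40 = 4×9 + 4
9 = 2×4 + 1
4 = 4×1 + 0
The gcd is 1. Working backward:
1 = 9 − 2·4
1 = −2·40 + 9·9
1 = 9·89 − 20·40
1 = −20·574 + 129·89
1 = 129·20753 − 4664·574
1 = −4664·311869 + 70089·20753
So 20753·70089 ≡ 1 (mod 311869).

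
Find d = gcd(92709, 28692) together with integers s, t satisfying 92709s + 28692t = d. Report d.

9

Apply Euclid's algorithm to 92709 and 28692:
92709 = 3*28692 + 6633
28692 = 4*6633 + 2160
6633 = 3*2160 + 153
2160 = 14*153 + 18
153 = 8*18 + 9
18 = 2*9 + 0
gcd(92709, 28692) = 9.
Working backward:
9 = 153 − 8·18
9 = −8·2160 + 113·153
9 = 113·6633 − 347·2160
9 = −347·28692 + 1501·6633
9 = 1501·92709 − 4850·28692
So 9 = (1501)·92709 + (-4850)·28692.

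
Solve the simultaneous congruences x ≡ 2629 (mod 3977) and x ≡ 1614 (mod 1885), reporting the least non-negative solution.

Write x = 2629 + 3977·k. Then 3977·k ≡ 1614 − 2629 ≡ 870 (mod 1885).
Need 3977⁻¹ mod 1885. Extended Euclid on (1885, 207):
1885 = 9·207 + 22
207 = 9·22 + 9
22 = 2·9 + 4
9 = 2·4 + 1
4 = 4·1 + 0
Back-substitute:
1 = 9 − 2·4
1 = −2·22 + 5·9
1 = 5·207 − 47·22
1 = −47·1885 + 428·207
3977⁻¹ ≡ 428 (mod 1885), so k ≡ 428·870 ≡ 1015 (mod 1885).
x = 2629 + 3977·1015 = 4039284.

4039284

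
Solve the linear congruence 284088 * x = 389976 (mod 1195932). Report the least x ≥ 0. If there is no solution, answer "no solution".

First find gcd(284088, 1195932):
1195932 = 4×284088 + 59580
284088 = 4×59580 + 45768
59580 = 1×45768 + 13812
45768 = 3×13812 + 4332
13812 = 3×4332 + 816
4332 = 5×816 + 252
816 = 3×252 + 60
252 = 4×60 + 12
60 = 5×12 + 0
gcd = 12 and 12 | 389976, so solutions exist. Divide through by 12: 23674x ≡ 32498 (mod 99661).
Now find 23674⁻¹ mod 99661:
99661 = 4*23674 + 4965
23674 = 4*4965 + 3814
4965 = 1*3814 + 1151
3814 = 3*1151 + 361
1151 = 3*361 + 68
361 = 5*68 + 21
68 = 3*21 + 5
21 = 4*5 + 1
5 = 5*1 + 0
Back-substitute:
1 = 21 − 4·5
1 = −4·68 + 13·21
1 = 13·361 − 69·68
1 = −69·1151 + 220·361
1 = 220·3814 − 729·1151
1 = −729·4965 + 949·3814
1 = 949·23674 − 4525·4965
1 = −4525·99661 + 19049·23674
So 23674⁻¹ ≡ 19049 (mod 99661).
Then x ≡ 19049·32498 ≡ 59931 (mod 99661); the smallest non-negative solution is x = 59931.

59931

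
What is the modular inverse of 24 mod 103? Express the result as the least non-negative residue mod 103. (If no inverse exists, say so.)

Extended Euclidean algorithm:
103 = 4·24 + 7
24 = 3·7 + 3
7 = 2·3 + 1
3 = 3·1 + 0
Since gcd(24, 103) = 1, back-substitute to write 1 as a combination:
1 = 7 − 2·3
1 = −2·24 + 7·7
1 = 7·103 − 30·24
Hence 24⁻¹ ≡ -30 ≡ 73 (mod 103).

73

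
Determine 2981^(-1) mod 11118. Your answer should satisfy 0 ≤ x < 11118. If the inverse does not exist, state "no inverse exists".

Run Euclid on (11118, 2981):
11118 = 3·2981 + 2175
2981 = 1·2175 + 806
2175 = 2·806 + 563
806 = 1·563 + 243
563 = 2·243 + 77
243 = 3·77 + 12
77 = 6·12 + 5
12 = 2·5 + 2
5 = 2·2 + 1
2 = 2·1 + 0
Since gcd(2981, 11118) = 1, back-substitute to write 1 as a combination:
1 = 5 − 2·2
1 = −2·12 + 5·5
1 = 5·77 − 32·12
1 = −32·243 + 101·77
1 = 101·563 − 234·243
1 = −234·806 + 335·563
1 = 335·2175 − 904·806
1 = −904·2981 + 1239·2175
1 = 1239·11118 − 4621·2981
Hence 2981⁻¹ ≡ -4621 ≡ 6497 (mod 11118).

6497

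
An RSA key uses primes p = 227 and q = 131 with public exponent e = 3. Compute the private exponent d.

φ(n) = (p−1)(q−1) = 226·130 = 29380.
Need d with 3·d ≡ 1 (mod 29380). Apply the extended Euclidean algorithm:
29380 = 9793·3 + 1
3 = 3·1 + 0
Back-substitute:
1 = 29380 − 9793·3
So 3·(-9793) ≡ 1 (mod 29380), hence d ≡ -9793 ≡ 19587 (mod 29380).

19587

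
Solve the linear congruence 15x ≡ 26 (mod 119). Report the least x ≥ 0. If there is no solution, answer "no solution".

First find gcd(15, 119):
119 = 7×15 + 14
15 = 1×14 + 1
14 = 14×1 + 0
gcd = 1, so a unique solution mod 119 exists.
Back-substitute for the Bézout coefficients:
1 = 15 − 14
1 = −119 + 8·15
So 15·(8) ≡ 1 (mod 119), giving 15⁻¹ ≡ 8.
x ≡ 15⁻¹·26 ≡ 8·26 ≡ 89 (mod 119).

89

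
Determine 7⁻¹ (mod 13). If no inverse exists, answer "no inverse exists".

Run Euclid on (13, 7):
13 = 1*7 + 6
7 = 1*6 + 1
6 = 6*1 + 0
Since gcd(7, 13) = 1, back-substitute to write 1 as a combination:
1 = 7 − 6
1 = −13 + 2·7
So 7·2 ≡ 1 (mod 13).

2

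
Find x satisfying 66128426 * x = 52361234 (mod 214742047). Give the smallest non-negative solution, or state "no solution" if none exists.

gcd(66128426, 214742047):
214742047 = 3·66128426 + 16356769
66128426 = 4·16356769 + 701350
16356769 = 23·701350 + 225719
701350 = 3·225719 + 24193
225719 = 9·24193 + 7982
24193 = 3·7982 + 247
7982 = 32·247 + 78
247 = 3·78 + 13
78 = 6·13 + 0
gcd = 13, but 13 ∤ 52361234, so the congruence has no solution.

no solution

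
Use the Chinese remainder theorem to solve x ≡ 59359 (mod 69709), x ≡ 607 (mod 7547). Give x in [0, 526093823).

Write x = 59359 + 69709·k. Then 69709·k ≡ 607 − 59359 ≡ 1624 (mod 7547).
Need 69709⁻¹ mod 7547. Extended Euclid on (7547, 1786):
7547 = 4·1786 + 403
1786 = 4·403 + 174
403 = 2·174 + 55
174 = 3·55 + 9
55 = 6·9 + 1
9 = 9·1 + 0
Back-substitute:
1 = 55 − 6·9
1 = −6·174 + 19·55
1 = 19·403 − 44·174
1 = −44·1786 + 195·403
1 = 195·7547 − 824·1786
69709⁻¹ ≡ 6723 (mod 7547), so k ≡ 6723·1624 ≡ 5190 (mod 7547).
x = 59359 + 69709·5190 = 361849069.

361849069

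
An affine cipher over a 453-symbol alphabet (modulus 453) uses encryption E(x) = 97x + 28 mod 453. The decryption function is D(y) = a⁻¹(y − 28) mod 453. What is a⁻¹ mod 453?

Apply the Euclidean algorithm to 453 and 97:
453 = 4*97 + 65
97 = 1*65 + 32
65 = 2*32 + 1
32 = 32*1 + 0
Since gcd(97, 453) = 1, back-substitute to write 1 as a combination:
1 = 65 − 2·32
1 = −2·97 + 3·65
1 = 3·453 − 14·97
So 97·(-14) ≡ 1 (mod 453), and -14 ≡ 439 (mod 453).

439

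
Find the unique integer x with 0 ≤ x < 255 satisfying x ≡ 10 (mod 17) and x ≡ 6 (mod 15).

231

Write x = 10 + 17·k. Then 17·k ≡ 6 − 10 ≡ 11 (mod 15).
Need 17⁻¹ mod 15. Extended Euclid on (15, 2):
15 = 7*2 + 1
2 = 2*1 + 0
Back-substitute:
1 = 15 − 7·2
17⁻¹ ≡ 8 (mod 15), so k ≡ 8·11 ≡ 13 (mod 15).
x = 10 + 17·13 = 231.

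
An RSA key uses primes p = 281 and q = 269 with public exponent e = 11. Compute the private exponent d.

φ(n) = (p−1)(q−1) = 280·268 = 75040.
Need d with 11·d ≡ 1 (mod 75040). Apply the extended Euclidean algorithm:
75040 = 6821*11 + 9
11 = 1*9 + 2
9 = 4*2 + 1
2 = 2*1 + 0
Back-substitute:
1 = 9 − 4·2
1 = −4·11 + 5·9
1 = 5·75040 − 34109·11
So 11·(-34109) ≡ 1 (mod 75040), hence d ≡ -34109 ≡ 40931 (mod 75040).

40931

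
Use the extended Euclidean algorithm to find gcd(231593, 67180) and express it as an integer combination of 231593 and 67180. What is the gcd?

Euclidean algorithm:
231593 = 3×67180 + 30053
67180 = 2×30053 + 7074
30053 = 4×7074 + 1757
7074 = 4×1757 + 46
1757 = 38×46 + 9
46 = 5×9 + 1
9 = 9×1 + 0
gcd(231593, 67180) = 1.
Working backward:
1 = 46 − 5·9
1 = −5·1757 + 191·46
1 = 191·7074 − 769·1757
1 = −769·30053 + 3267·7074
1 = 3267·67180 − 7303·30053
1 = −7303·231593 + 25176·67180
So 1 = (-7303)·231593 + (25176)·67180.

1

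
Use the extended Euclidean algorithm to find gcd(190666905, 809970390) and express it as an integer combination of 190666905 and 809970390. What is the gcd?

15

Repeated division:
809970390 = 4*190666905 + 47302770
190666905 = 4*47302770 + 1455825
47302770 = 32*1455825 + 716370
1455825 = 2*716370 + 23085
716370 = 31*23085 + 735
23085 = 31*735 + 300
735 = 2*300 + 135
300 = 2*135 + 30
135 = 4*30 + 15
30 = 2*15 + 0
gcd(190666905, 809970390) = 15.
Express as a combination:
15 = 135 − 4·30
15 = −4·300 + 9·135
15 = 9·735 − 22·300
15 = −22·23085 + 691·735
15 = 691·716370 − 21443·23085
15 = −21443·1455825 + 43577·716370
15 = 43577·47302770 − 1415907·1455825
15 = −1415907·190666905 + 5707205·47302770
15 = 5707205·809970390 − 24244727·190666905
So 15 = (5707205)·809970390 + (-24244727)·190666905.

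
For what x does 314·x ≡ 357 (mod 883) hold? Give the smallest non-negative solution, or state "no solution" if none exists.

527

First find gcd(314, 883):
883 = 2×314 + 255
314 = 1×255 + 59
255 = 4×59 + 19
59 = 3×19 + 2
19 = 9×2 + 1
2 = 2×1 + 0
gcd = 1, so a unique solution mod 883 exists.
Back-substitute for the Bézout coefficients:
1 = 19 − 9·2
1 = −9·59 + 28·19
1 = 28·255 − 121·59
1 = −121·314 + 149·255
1 = 149·883 − 419·314
So 314·(-419) ≡ 1 (mod 883), giving 314⁻¹ ≡ 464.
x ≡ 314⁻¹·357 ≡ 464·357 ≡ 527 (mod 883).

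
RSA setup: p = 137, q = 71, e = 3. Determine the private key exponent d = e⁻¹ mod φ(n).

φ(n) = (p−1)(q−1) = 136·70 = 9520.
Need d with 3·d ≡ 1 (mod 9520). Apply the extended Euclidean algorithm:
9520 = 3173×3 + 1
3 = 3×1 + 0
Back-substitute:
1 = 9520 − 3173·3
So 3·(-3173) ≡ 1 (mod 9520), hence d ≡ -3173 ≡ 6347 (mod 9520).

6347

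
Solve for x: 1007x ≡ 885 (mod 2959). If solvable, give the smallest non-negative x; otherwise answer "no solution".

First find gcd(1007, 2959):
2959 = 2*1007 + 945
1007 = 1*945 + 62
945 = 15*62 + 15
62 = 4*15 + 2
15 = 7*2 + 1
2 = 2*1 + 0
gcd = 1, so a unique solution mod 2959 exists.
Back-substitute for the Bézout coefficients:
1 = 15 − 7·2
1 = −7·62 + 29·15
1 = 29·945 − 442·62
1 = −442·1007 + 471·945
1 = 471·2959 − 1384·1007
So 1007·(-1384) ≡ 1 (mod 2959), giving 1007⁻¹ ≡ 1575.
x ≡ 1007⁻¹·885 ≡ 1575·885 ≡ 186 (mod 2959).

186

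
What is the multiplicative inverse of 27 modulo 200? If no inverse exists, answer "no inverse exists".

Apply the Euclidean algorithm to 200 and 27:
200 = 7×27 + 11
27 = 2×11 + 5
11 = 2×5 + 1
5 = 5×1 + 0
gcd = 1, so the inverse exists. Back-substitute:
1 = 11 − 2·5
1 = −2·27 + 5·11
1 = 5·200 − 37·27
So 27·(-37) ≡ 1 (mod 200), and -37 ≡ 163 (mod 200).

163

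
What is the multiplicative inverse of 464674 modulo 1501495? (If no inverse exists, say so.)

670799

Run Euclid on (1501495, 464674):
1501495 = 3·464674 + 107473
464674 = 4·107473 + 34782
107473 = 3·34782 + 3127
34782 = 11·3127 + 385
3127 = 8·385 + 47
385 = 8·47 + 9
47 = 5·9 + 2
9 = 4·2 + 1
2 = 2·1 + 0
Since gcd(464674, 1501495) = 1, back-substitute to write 1 as a combination:
1 = 9 − 4·2
1 = −4·47 + 21·9
1 = 21·385 − 172·47
1 = −172·3127 + 1397·385
1 = 1397·34782 − 15539·3127
1 = −15539·107473 + 48014·34782
1 = 48014·464674 − 207595·107473
1 = −207595·1501495 + 670799·464674
So 464674·670799 ≡ 1 (mod 1501495).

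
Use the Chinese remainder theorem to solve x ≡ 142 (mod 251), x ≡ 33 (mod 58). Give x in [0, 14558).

9429

Write x = 142 + 251·k. Then 251·k ≡ 33 − 142 ≡ 7 (mod 58).
Need 251⁻¹ mod 58. Extended Euclid on (58, 19):
58 = 3*19 + 1
19 = 19*1 + 0
Back-substitute:
1 = 58 − 3·19
251⁻¹ ≡ 55 (mod 58), so k ≡ 55·7 ≡ 37 (mod 58).
x = 142 + 251·37 = 9429.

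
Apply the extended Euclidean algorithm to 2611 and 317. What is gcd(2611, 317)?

1

Repeated division:
2611 = 8*317 + 75
317 = 4*75 + 17
75 = 4*17 + 7
17 = 2*7 + 3
7 = 2*3 + 1
3 = 3*1 + 0
gcd(2611, 317) = 1.
Back-substituting:
1 = 7 − 2·3
1 = −2·17 + 5·7
1 = 5·75 − 22·17
1 = −22·317 + 93·75
1 = 93·2611 − 766·317
So 1 = (93)·2611 + (-766)·317.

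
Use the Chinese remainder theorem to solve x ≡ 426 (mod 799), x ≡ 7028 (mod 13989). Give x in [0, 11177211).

Write x = 426 + 799·k. Then 799·k ≡ 7028 − 426 ≡ 6602 (mod 13989).
Need 799⁻¹ mod 13989. Extended Euclid on (13989, 799):
13989 = 17*799 + 406
799 = 1*406 + 393
406 = 1*393 + 13
393 = 30*13 + 3
13 = 4*3 + 1
3 = 3*1 + 0
Back-substitute:
1 = 13 − 4·3
1 = −4·393 + 121·13
1 = 121·406 − 125·393
1 = −125·799 + 246·406
1 = 246·13989 − 4307·799
799⁻¹ ≡ 9682 (mod 13989), so k ≡ 9682·6602 ≡ 4823 (mod 13989).
x = 426 + 799·4823 = 3854003.

3854003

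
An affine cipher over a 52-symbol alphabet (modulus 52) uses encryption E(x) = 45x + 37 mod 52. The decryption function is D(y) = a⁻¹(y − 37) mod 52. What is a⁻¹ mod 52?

37

Run Euclid on (52, 45):
52 = 1*45 + 7
45 = 6*7 + 3
7 = 2*3 + 1
3 = 3*1 + 0
gcd = 1, so the inverse exists. Back-substitute:
1 = 7 − 2·3
1 = −2·45 + 13·7
1 = 13·52 − 15·45
Hence 45⁻¹ ≡ -15 ≡ 37 (mod 52).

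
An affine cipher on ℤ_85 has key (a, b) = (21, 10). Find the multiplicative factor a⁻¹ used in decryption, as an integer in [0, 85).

Extended Euclidean algorithm:
85 = 4·21 + 1
21 = 21·1 + 0
Since gcd(21, 85) = 1, back-substitute to write 1 as a combination:
1 = 85 − 4·21
Thus 21·(-4) ≡ 1 (mod 85); reducing, -4 mod 85 = 81.

81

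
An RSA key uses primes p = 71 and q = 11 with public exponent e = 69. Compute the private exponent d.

629

φ(n) = (p−1)(q−1) = 70·10 = 700.
Need d with 69·d ≡ 1 (mod 700). Apply the extended Euclidean algorithm:
700 = 10·69 + 10
69 = 6·10 + 9
10 = 1·9 + 1
9 = 9·1 + 0
Back-substitute:
1 = 10 − 9
1 = −69 + 7·10
1 = 7·700 − 71·69
So 69·(-71) ≡ 1 (mod 700), hence d ≡ -71 ≡ 629 (mod 700).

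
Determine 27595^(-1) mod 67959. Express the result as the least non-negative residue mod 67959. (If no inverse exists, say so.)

Apply the Euclidean algorithm to 67959 and 27595:
67959 = 2*27595 + 12769
27595 = 2*12769 + 2057
12769 = 6*2057 + 427
2057 = 4*427 + 349
427 = 1*349 + 78
349 = 4*78 + 37
78 = 2*37 + 4
37 = 9*4 + 1
4 = 4*1 + 0
The gcd is 1. Working backward:
1 = 37 − 9·4
1 = −9·78 + 19·37
1 = 19·349 − 85·78
1 = −85·427 + 104·349
1 = 104·2057 − 501·427
1 = −501·12769 + 3110·2057
1 = 3110·27595 − 6721·12769
1 = −6721·67959 + 16552·27595
So 27595·16552 ≡ 1 (mod 67959).

16552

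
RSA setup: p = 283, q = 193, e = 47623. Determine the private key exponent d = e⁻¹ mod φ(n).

26935

φ(n) = (p−1)(q−1) = 282·192 = 54144.
Need d with 47623·d ≡ 1 (mod 54144). Apply the extended Euclidean algorithm:
54144 = 1×47623 + 6521
47623 = 7×6521 + 1976
6521 = 3×1976 + 593
1976 = 3×593 + 197
593 = 3×197 + 2
197 = 98×2 + 1
2 = 2×1 + 0
Back-substitute:
1 = 197 − 98·2
1 = −98·593 + 295·197
1 = 295·1976 − 983·593
1 = −983·6521 + 3244·1976
1 = 3244·47623 − 23691·6521
1 = −23691·54144 + 26935·47623
So 47623·26935 ≡ 1 (mod 54144), hence d = 26935.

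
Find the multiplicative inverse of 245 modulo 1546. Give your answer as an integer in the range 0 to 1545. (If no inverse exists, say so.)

Run Euclid on (1546, 245):
1546 = 6×245 + 76
245 = 3×76 + 17
76 = 4×17 + 8
17 = 2×8 + 1
8 = 8×1 + 0
Since gcd(245, 1546) = 1, back-substitute to write 1 as a combination:
1 = 17 − 2·8
1 = −2·76 + 9·17
1 = 9·245 − 29·76
1 = −29·1546 + 183·245
So 245·183 ≡ 1 (mod 1546).

183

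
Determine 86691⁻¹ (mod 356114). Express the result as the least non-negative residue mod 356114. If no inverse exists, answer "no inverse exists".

Euclidean algorithm on 356114, 86691:
356114 = 4×86691 + 9350
86691 = 9×9350 + 2541
9350 = 3×2541 + 1727
2541 = 1×1727 + 814
1727 = 2×814 + 99
814 = 8×99 + 22
99 = 4×22 + 11
22 = 2×11 + 0
Since gcd = 11 > 1, 86691 is not a unit mod 356114.

no inverse exists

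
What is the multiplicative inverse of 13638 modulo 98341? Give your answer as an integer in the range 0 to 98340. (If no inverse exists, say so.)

Extended Euclidean algorithm:
98341 = 7×13638 + 2875
13638 = 4×2875 + 2138
2875 = 1×2138 + 737
2138 = 2×737 + 664
737 = 1×664 + 73
664 = 9×73 + 7
73 = 10×7 + 3
7 = 2×3 + 1
3 = 3×1 + 0
The gcd is 1. Working backward:
1 = 7 − 2·3
1 = −2·73 + 21·7
1 = 21·664 − 191·73
1 = −191·737 + 212·664
1 = 212·2138 − 615·737
1 = −615·2875 + 827·2138
1 = 827·13638 − 3923·2875
1 = −3923·98341 + 28288·13638
So 13638·28288 ≡ 1 (mod 98341).

28288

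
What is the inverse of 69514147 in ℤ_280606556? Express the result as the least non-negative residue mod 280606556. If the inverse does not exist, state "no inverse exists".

206743271

Run Euclid on (280606556, 69514147):
280606556 = 4×69514147 + 2549968
69514147 = 27×2549968 + 665011
2549968 = 3×665011 + 554935
665011 = 1×554935 + 110076
554935 = 5×110076 + 4555
110076 = 24×4555 + 756
4555 = 6×756 + 19
756 = 39×19 + 15
19 = 1×15 + 4
15 = 3×4 + 3
4 = 1×3 + 1
3 = 3×1 + 0
gcd = 1, so the inverse exists. Back-substitute:
1 = 4 − 3
1 = −15 + 4·4
1 = 4·19 − 5·15
1 = −5·756 + 199·19
1 = 199·4555 − 1199·756
1 = −1199·110076 + 28975·4555
1 = 28975·554935 − 146074·110076
1 = −146074·665011 + 175049·554935
1 = 175049·2549968 − 671221·665011
1 = −671221·69514147 + 18298016·2549968
1 = 18298016·280606556 − 73863285·69514147
Thus 69514147·(-73863285) ≡ 1 (mod 280606556); reducing, -73863285 mod 280606556 = 206743271.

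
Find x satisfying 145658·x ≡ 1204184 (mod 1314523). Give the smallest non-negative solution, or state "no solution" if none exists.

First find gcd(145658, 1314523):
1314523 = 9×145658 + 3601
145658 = 40×3601 + 1618
3601 = 2×1618 + 365
1618 = 4×365 + 158
365 = 2×158 + 49
158 = 3×49 + 11
49 = 4×11 + 5
11 = 2×5 + 1
5 = 5×1 + 0
gcd = 1, so a unique solution mod 1314523 exists.
Back-substitute for the Bézout coefficients:
1 = 11 − 2·5
1 = −2·49 + 9·11
1 = 9·158 − 29·49
1 = −29·365 + 67·158
1 = 67·1618 − 297·365
1 = −297·3601 + 661·1618
1 = 661·145658 − 26737·3601
1 = −26737·1314523 + 241294·145658
So 145658·(241294) ≡ 1 (mod 1314523), giving 145658⁻¹ ≡ 241294.
x ≡ 145658⁻¹·1204184 ≡ 241294·1204184 ≡ 210176 (mod 1314523).

210176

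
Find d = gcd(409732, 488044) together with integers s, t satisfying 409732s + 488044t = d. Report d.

Euclidean algorithm:
488044 = 1×409732 + 78312
409732 = 5×78312 + 18172
78312 = 4×18172 + 5624
18172 = 3×5624 + 1300
5624 = 4×1300 + 424
1300 = 3×424 + 28
424 = 15×28 + 4
28 = 7×4 + 0
gcd(409732, 488044) = 4.
Express as a combination:
4 = 424 − 15·28
4 = −15·1300 + 46·424
4 = 46·5624 − 199·1300
4 = −199·18172 + 643·5624
4 = 643·78312 − 2771·18172
4 = −2771·409732 + 14498·78312
4 = 14498·488044 − 17269·409732
So 4 = (14498)·488044 + (-17269)·409732.

4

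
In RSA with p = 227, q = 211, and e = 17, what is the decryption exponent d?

36293

φ(n) = (p−1)(q−1) = 226·210 = 47460.
Need d with 17·d ≡ 1 (mod 47460). Apply the extended Euclidean algorithm:
47460 = 2791·17 + 13
17 = 1·13 + 4
13 = 3·4 + 1
4 = 4·1 + 0
Back-substitute:
1 = 13 − 3·4
1 = −3·17 + 4·13
1 = 4·47460 − 11167·17
So 17·(-11167) ≡ 1 (mod 47460), hence d ≡ -11167 ≡ 36293 (mod 47460).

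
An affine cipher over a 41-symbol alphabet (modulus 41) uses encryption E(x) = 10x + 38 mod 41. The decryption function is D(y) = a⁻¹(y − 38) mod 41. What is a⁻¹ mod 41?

37

Apply the Euclidean algorithm to 41 and 10:
41 = 4*10 + 1
10 = 10*1 + 0
Since gcd(10, 41) = 1, back-substitute to write 1 as a combination:
1 = 41 − 4·10
Thus 10·(-4) ≡ 1 (mod 41); reducing, -4 mod 41 = 37.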